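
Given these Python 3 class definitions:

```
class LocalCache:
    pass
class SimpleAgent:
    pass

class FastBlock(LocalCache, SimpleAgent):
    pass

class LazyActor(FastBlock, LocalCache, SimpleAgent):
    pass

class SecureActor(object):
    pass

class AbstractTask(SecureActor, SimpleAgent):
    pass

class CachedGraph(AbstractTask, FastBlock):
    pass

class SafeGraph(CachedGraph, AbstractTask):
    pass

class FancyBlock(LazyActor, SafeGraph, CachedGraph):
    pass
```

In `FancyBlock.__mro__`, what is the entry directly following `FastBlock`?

L[FancyBlock] = FancyBlock + merge(L[LazyActor], L[SafeGraph], L[CachedGraph], [LazyActor SafeGraph CachedGraph])
  take LazyActor:  [LazyActor FastBlock LocalCache SimpleAgent object] + [SafeGraph CachedGraph AbstractTask SecureActor FastBlock LocalCache SimpleAgent object] + [CachedGraph AbstractTask SecureActor FastBlock LocalCache SimpleAgent object] + [LazyActor SafeGraph CachedGraph]
  take SafeGraph:  [FastBlock LocalCache SimpleAgent object] + [SafeGraph CachedGraph AbstractTask SecureActor FastBlock LocalCache SimpleAgent object] + [CachedGraph AbstractTask SecureActor FastBlock LocalCache SimpleAgent object] + [SafeGraph CachedGraph]
  take CachedGraph:  [FastBlock LocalCache SimpleAgent object] + [CachedGraph AbstractTask SecureActor FastBlock LocalCache SimpleAgent object] + [CachedGraph AbstractTask SecureActor FastBlock LocalCache SimpleAgent object] + [CachedGraph]
  take AbstractTask:  [FastBlock LocalCache SimpleAgent object] + [AbstractTask SecureActor FastBlock LocalCache SimpleAgent object] + [AbstractTask SecureActor FastBlock LocalCache SimpleAgent object]
  take SecureActor:  [FastBlock LocalCache SimpleAgent object] + [SecureActor FastBlock LocalCache SimpleAgent object] + [SecureActor FastBlock LocalCache SimpleAgent object]
  take FastBlock:  [FastBlock LocalCache SimpleAgent object] + [FastBlock LocalCache SimpleAgent object] + [FastBlock LocalCache SimpleAgent object]
  take LocalCache:  [LocalCache SimpleAgent object] + [LocalCache SimpleAgent object] + [LocalCache SimpleAgent object]
  take SimpleAgent:  [SimpleAgent object] + [SimpleAgent object] + [SimpleAgent object]
  take object:  [object] + [object] + [object]
MRO: FancyBlock LazyActor SafeGraph CachedGraph AbstractTask SecureActor FastBlock LocalCache SimpleAgent object
FastBlock is at position 6; next is LocalCache.

LocalCache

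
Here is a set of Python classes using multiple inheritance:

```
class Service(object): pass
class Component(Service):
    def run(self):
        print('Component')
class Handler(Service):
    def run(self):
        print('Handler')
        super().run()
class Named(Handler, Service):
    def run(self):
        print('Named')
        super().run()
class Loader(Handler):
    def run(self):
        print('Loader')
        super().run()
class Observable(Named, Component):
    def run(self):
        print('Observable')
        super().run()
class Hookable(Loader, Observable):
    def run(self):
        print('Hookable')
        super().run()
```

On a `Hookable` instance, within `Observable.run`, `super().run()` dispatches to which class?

Named

L[Hookable] = Hookable + merge(L[Loader], L[Observable], [Loader Observable])
  take Loader:  [Loader Handler Service object] + [Observable Named Handler Component Service object] + [Loader Observable]
  take Observable:  [Handler Service object] + [Observable Named Handler Component Service object] + [Observable]
  take Named:  [Handler Service object] + [Named Handler Component Service object]
  take Handler:  [Handler Service object] + [Handler Component Service object]
  take Component:  [Service object] + [Component Service object]
  take Service:  [Service object] + [Service object]
  take object:  [object] + [object]
MRO: Hookable Loader Observable Named Handler Component Service object
super() in Observable.run on a Hookable instance goes to the class after Observable in Hookable's MRO: Named.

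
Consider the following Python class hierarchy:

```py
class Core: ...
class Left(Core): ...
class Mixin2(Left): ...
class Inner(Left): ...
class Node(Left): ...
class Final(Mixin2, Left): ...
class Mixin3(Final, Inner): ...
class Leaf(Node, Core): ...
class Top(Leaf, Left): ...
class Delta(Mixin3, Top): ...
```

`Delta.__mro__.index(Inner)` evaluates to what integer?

L[Delta] = Delta + merge(L[Mixin3], L[Top], [Mixin3 Top])
  take Mixin3:  [Mixin3 Final Mixin2 Inner Left Core object] + [Top Leaf Node Left Core object] + [Mixin3 Top]
  take Final:  [Final Mixin2 Inner Left Core object] + [Top Leaf Node Left Core object] + [Top]
  take Mixin2:  [Mixin2 Inner Left Core object] + [Top Leaf Node Left Core object] + [Top]
  take Inner:  [Inner Left Core object] + [Top Leaf Node Left Core object] + [Top]
  take Top:  [Left Core object] + [Top Leaf Node Left Core object] + [Top]
  take Leaf:  [Left Core object] + [Leaf Node Left Core object]
  take Node:  [Left Core object] + [Node Left Core object]
  take Left:  [Left Core object] + [Left Core object]
  take Core:  [Core object] + [Core object]
  take object:  [object] + [object]
MRO: Delta Mixin3 Final Mixin2 Inner Top Leaf Node Left Core object
Inner sits at index 4.

4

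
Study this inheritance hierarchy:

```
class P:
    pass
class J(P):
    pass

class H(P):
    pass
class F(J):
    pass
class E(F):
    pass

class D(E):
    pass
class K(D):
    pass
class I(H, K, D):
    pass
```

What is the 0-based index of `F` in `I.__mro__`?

5

L[I] = I + merge(L[H], L[K], L[D], [H K D])
  take H:  [H P object] + [K D E F J P object] + [D E F J P object] + [H K D]
  take K:  [P object] + [K D E F J P object] + [D E F J P object] + [K D]
  take D:  [P object] + [D E F J P object] + [D E F J P object] + [D]
  take E:  [P object] + [E F J P object] + [E F J P object]
  take F:  [P object] + [F J P object] + [F J P object]
  take J:  [P object] + [J P object] + [J P object]
  take P:  [P object] + [P object] + [P object]
  take object:  [object] + [object] + [object]
MRO: I H K D E F J P object
F sits at index 5.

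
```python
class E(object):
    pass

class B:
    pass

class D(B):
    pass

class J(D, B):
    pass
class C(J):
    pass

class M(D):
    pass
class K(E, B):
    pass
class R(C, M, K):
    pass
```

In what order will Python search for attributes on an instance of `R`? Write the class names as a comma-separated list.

R, C, J, M, D, K, E, B, object

L[R] = R + merge(L[C], L[M], L[K], [C M K])
  take C:  [C J D B object] + [M D B object] + [K E B object] + [C M K]
  take J:  [J D B object] + [M D B object] + [K E B object] + [M K]
  take M:  [D B object] + [M D B object] + [K E B object] + [M K]
  take D:  [D B object] + [D B object] + [K E B object] + [K]
  take K:  [B object] + [B object] + [K E B object] + [K]
  take E:  [B object] + [B object] + [E B object]
  take B:  [B object] + [B object] + [B object]
  take object:  [object] + [object] + [object]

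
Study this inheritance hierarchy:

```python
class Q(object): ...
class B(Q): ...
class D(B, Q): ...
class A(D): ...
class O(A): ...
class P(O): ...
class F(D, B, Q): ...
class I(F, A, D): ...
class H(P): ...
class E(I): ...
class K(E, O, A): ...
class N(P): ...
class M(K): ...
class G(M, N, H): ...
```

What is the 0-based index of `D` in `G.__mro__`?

11

L[G] = G + merge(L[M], L[N], L[H], [M N H])
  take M:  [M K E I F O A D B Q object] + [N P O A D B Q object] + [H P O A D B Q object] + [M N H]
  take K:  [K E I F O A D B Q object] + [N P O A D B Q object] + [H P O A D B Q object] + [N H]
  take E:  [E I F O A D B Q object] + [N P O A D B Q object] + [H P O A D B Q object] + [N H]
  take I:  [I F O A D B Q object] + [N P O A D B Q object] + [H P O A D B Q object] + [N H]
  take F:  [F O A D B Q object] + [N P O A D B Q object] + [H P O A D B Q object] + [N H]
  take N:  [O A D B Q object] + [N P O A D B Q object] + [H P O A D B Q object] + [N H]
  take H:  [O A D B Q object] + [P O A D B Q object] + [H P O A D B Q object] + [H]
  take P:  [O A D B Q object] + [P O A D B Q object] + [P O A D B Q object]
  take O:  [O A D B Q object] + [O A D B Q object] + [O A D B Q object]
  take A:  [A D B Q object] + [A D B Q object] + [A D B Q object]
  take D:  [D B Q object] + [D B Q object] + [D B Q object]
  take B:  [B Q object] + [B Q object] + [B Q object]
  take Q:  [Q object] + [Q object] + [Q object]
  take object:  [object] + [object] + [object]
MRO: G M K E I F N H P O A D B Q object
D sits at index 11.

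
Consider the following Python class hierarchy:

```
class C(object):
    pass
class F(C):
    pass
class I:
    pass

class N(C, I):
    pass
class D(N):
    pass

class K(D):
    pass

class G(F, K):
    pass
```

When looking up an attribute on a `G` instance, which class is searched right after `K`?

L[G] = G + merge(L[F], L[K], [F K])
  take F:  [F C object] + [K D N C I object] + [F K]
  take K:  [C object] + [K D N C I object] + [K]
  take D:  [C object] + [D N C I object]
  take N:  [C object] + [N C I object]
  take C:  [C object] + [C I object]
  take I:  [object] + [I object]
  take object:  [object] + [object]
MRO: G F K D N C I object
K is at position 2; next is D.

D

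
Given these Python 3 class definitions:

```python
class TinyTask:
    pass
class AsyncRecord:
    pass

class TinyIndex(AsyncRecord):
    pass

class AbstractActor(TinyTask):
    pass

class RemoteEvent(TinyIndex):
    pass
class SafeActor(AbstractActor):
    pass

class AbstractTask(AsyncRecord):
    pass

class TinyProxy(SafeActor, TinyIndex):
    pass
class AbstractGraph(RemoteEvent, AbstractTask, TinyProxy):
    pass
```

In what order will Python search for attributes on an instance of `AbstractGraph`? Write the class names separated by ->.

AbstractGraph -> RemoteEvent -> AbstractTask -> TinyProxy -> SafeActor -> AbstractActor -> TinyTask -> TinyIndex -> AsyncRecord -> object

L[AbstractGraph] = AbstractGraph + merge(L[RemoteEvent], L[AbstractTask], L[TinyProxy], [RemoteEvent AbstractTask TinyProxy])
  take RemoteEvent:  [RemoteEvent TinyIndex AsyncRecord object] + [AbstractTask AsyncRecord object] + [TinyProxy SafeActor AbstractActor TinyTask TinyIndex AsyncRecord object] + [RemoteEvent AbstractTask TinyProxy]
  take AbstractTask:  [TinyIndex AsyncRecord object] + [AbstractTask AsyncRecord object] + [TinyProxy SafeActor AbstractActor TinyTask TinyIndex AsyncRecord object] + [AbstractTask TinyProxy]
  take TinyProxy:  [TinyIndex AsyncRecord object] + [AsyncRecord object] + [TinyProxy SafeActor AbstractActor TinyTask TinyIndex AsyncRecord object] + [TinyProxy]
  take SafeActor:  [TinyIndex AsyncRecord object] + [AsyncRecord object] + [SafeActor AbstractActor TinyTask TinyIndex AsyncRecord object]
  take AbstractActor:  [TinyIndex AsyncRecord object] + [AsyncRecord object] + [AbstractActor TinyTask TinyIndex AsyncRecord object]
  take TinyTask:  [TinyIndex AsyncRecord object] + [AsyncRecord object] + [TinyTask TinyIndex AsyncRecord object]
  take TinyIndex:  [TinyIndex AsyncRecord object] + [AsyncRecord object] + [TinyIndex AsyncRecord object]
  take AsyncRecord:  [AsyncRecord object] + [AsyncRecord object] + [AsyncRecord object]
  take object:  [object] + [object] + [object]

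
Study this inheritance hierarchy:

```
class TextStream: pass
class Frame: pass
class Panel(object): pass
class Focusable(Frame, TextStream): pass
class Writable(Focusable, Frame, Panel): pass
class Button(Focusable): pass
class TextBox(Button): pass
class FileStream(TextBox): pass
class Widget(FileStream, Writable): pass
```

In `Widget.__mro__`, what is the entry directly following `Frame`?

TextStream

L[Widget] = Widget + merge(L[FileStream], L[Writable], [FileStream Writable])
  take FileStream:  [FileStream TextBox Button Focusable Frame TextStream object] + [Writable Focusable Frame TextStream Panel object] + [FileStream Writable]
  take TextBox:  [TextBox Button Focusable Frame TextStream object] + [Writable Focusable Frame TextStream Panel object] + [Writable]
  take Button:  [Button Focusable Frame TextStream object] + [Writable Focusable Frame TextStream Panel object] + [Writable]
  take Writable:  [Focusable Frame TextStream object] + [Writable Focusable Frame TextStream Panel object] + [Writable]
  take Focusable:  [Focusable Frame TextStream object] + [Focusable Frame TextStream Panel object]
  take Frame:  [Frame TextStream object] + [Frame TextStream Panel object]
  take TextStream:  [TextStream object] + [TextStream Panel object]
  take Panel:  [object] + [Panel object]
  take object:  [object] + [object]
MRO: Widget FileStream TextBox Button Writable Focusable Frame TextStream Panel object
Frame is at position 6; next is TextStream.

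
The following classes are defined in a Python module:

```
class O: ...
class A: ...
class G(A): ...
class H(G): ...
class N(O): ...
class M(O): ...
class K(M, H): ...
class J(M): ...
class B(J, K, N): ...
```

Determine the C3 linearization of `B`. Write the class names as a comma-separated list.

B, J, K, M, N, O, H, G, A, object

L[B] = B + merge(L[J], L[K], L[N], [J K N])
  take J:  [J M O object] + [K M O H G A object] + [N O object] + [J K N]
  take K:  [M O object] + [K M O H G A object] + [N O object] + [K N]
  take M:  [M O object] + [M O H G A object] + [N O object] + [N]
  take N:  [O object] + [O H G A object] + [N O object] + [N]
  take O:  [O object] + [O H G A object] + [O object]
  take H:  [object] + [H G A object] + [object]
  take G:  [object] + [G A object] + [object]
  take A:  [object] + [A object] + [object]
  take object:  [object] + [object] + [object]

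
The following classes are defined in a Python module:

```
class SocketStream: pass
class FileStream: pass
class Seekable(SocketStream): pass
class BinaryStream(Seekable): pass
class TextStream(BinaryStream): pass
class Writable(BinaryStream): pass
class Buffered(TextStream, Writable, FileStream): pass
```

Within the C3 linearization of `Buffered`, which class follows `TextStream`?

L[Buffered] = Buffered + merge(L[TextStream], L[Writable], L[FileStream], [TextStream Writable FileStream])
  take TextStream:  [TextStream BinaryStream Seekable SocketStream object] + [Writable BinaryStream Seekable SocketStream object] + [FileStream object] + [TextStream Writable FileStream]
  take Writable:  [BinaryStream Seekable SocketStream object] + [Writable BinaryStream Seekable SocketStream object] + [FileStream object] + [Writable FileStream]
  take BinaryStream:  [BinaryStream Seekable SocketStream object] + [BinaryStream Seekable SocketStream object] + [FileStream object] + [FileStream]
  take Seekable:  [Seekable SocketStream object] + [Seekable SocketStream object] + [FileStream object] + [FileStream]
  take SocketStream:  [SocketStream object] + [SocketStream object] + [FileStream object] + [FileStream]
  take FileStream:  [object] + [object] + [FileStream object] + [FileStream]
  take object:  [object] + [object] + [object]
MRO: Buffered TextStream Writable BinaryStream Seekable SocketStream FileStream object
TextStream is at position 1; next is Writable.

Writable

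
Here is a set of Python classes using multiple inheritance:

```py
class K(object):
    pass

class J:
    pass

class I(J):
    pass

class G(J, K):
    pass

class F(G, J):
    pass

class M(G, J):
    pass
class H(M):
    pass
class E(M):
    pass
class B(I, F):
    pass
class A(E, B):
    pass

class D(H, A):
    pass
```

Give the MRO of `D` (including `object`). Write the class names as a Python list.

[D, H, A, E, M, B, I, F, G, J, K, object]

L[D] = D + merge(L[H], L[A], [H A])
  take H:  [H M G J K object] + [A E M B I F G J K object] + [H A]
  take A:  [M G J K object] + [A E M B I F G J K object] + [A]
  take E:  [M G J K object] + [E M B I F G J K object]
  take M:  [M G J K object] + [M B I F G J K object]
  take B:  [G J K object] + [B I F G J K object]
  take I:  [G J K object] + [I F G J K object]
  take F:  [G J K object] + [F G J K object]
  take G:  [G J K object] + [G J K object]
  take J:  [J K object] + [J K object]
  take K:  [K object] + [K object]
  take object:  [object] + [object]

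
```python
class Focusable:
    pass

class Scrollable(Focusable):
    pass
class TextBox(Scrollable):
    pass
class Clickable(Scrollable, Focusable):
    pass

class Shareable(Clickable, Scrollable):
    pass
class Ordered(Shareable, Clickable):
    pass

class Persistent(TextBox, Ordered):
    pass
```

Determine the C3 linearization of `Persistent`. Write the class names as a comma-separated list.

L[Persistent] = Persistent + merge(L[TextBox], L[Ordered], [TextBox Ordered])
  take TextBox:  [TextBox Scrollable Focusable object] + [Ordered Shareable Clickable Scrollable Focusable object] + [TextBox Ordered]
  take Ordered:  [Scrollable Focusable object] + [Ordered Shareable Clickable Scrollable Focusable object] + [Ordered]
  take Shareable:  [Scrollable Focusable object] + [Shareable Clickable Scrollable Focusable object]
  take Clickable:  [Scrollable Focusable object] + [Clickable Scrollable Focusable object]
  take Scrollable:  [Scrollable Focusable object] + [Scrollable Focusable object]
  take Focusable:  [Focusable object] + [Focusable object]
  take object:  [object] + [object]

Persistent, TextBox, Ordered, Shareable, Clickable, Scrollable, Focusable, object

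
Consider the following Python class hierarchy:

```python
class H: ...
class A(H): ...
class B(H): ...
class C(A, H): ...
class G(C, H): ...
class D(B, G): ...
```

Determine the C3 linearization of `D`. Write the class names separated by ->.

L[D] = D + merge(L[B], L[G], [B G])
  take B:  [B H object] + [G C A H object] + [B G]
  take G:  [H object] + [G C A H object] + [G]
  take C:  [H object] + [C A H object]
  take A:  [H object] + [A H object]
  take H:  [H object] + [H object]
  take object:  [object] + [object]

D -> B -> G -> C -> A -> H -> object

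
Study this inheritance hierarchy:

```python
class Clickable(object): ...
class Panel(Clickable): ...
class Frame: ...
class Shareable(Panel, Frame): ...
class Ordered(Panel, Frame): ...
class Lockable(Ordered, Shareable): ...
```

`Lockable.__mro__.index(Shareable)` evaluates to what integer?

2

L[Lockable] = Lockable + merge(L[Ordered], L[Shareable], [Ordered Shareable])
  take Ordered:  [Ordered Panel Clickable Frame object] + [Shareable Panel Clickable Frame object] + [Ordered Shareable]
  take Shareable:  [Panel Clickable Frame object] + [Shareable Panel Clickable Frame object] + [Shareable]
  take Panel:  [Panel Clickable Frame object] + [Panel Clickable Frame object]
  take Clickable:  [Clickable Frame object] + [Clickable Frame object]
  take Frame:  [Frame object] + [Frame object]
  take object:  [object] + [object]
MRO: Lockable Ordered Shareable Panel Clickable Frame object
Shareable sits at index 2.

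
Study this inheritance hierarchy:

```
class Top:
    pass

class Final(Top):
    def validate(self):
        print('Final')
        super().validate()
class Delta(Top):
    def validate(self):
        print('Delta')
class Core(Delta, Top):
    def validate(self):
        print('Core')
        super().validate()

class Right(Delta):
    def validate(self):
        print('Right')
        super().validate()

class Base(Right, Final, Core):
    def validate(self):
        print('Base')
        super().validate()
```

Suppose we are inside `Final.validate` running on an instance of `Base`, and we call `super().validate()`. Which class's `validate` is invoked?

L[Base] = Base + merge(L[Right], L[Final], L[Core], [Right Final Core])
  take Right:  [Right Delta Top object] + [Final Top object] + [Core Delta Top object] + [Right Final Core]
  take Final:  [Delta Top object] + [Final Top object] + [Core Delta Top object] + [Final Core]
  take Core:  [Delta Top object] + [Top object] + [Core Delta Top object] + [Core]
  take Delta:  [Delta Top object] + [Top object] + [Delta Top object]
  take Top:  [Top object] + [Top object] + [Top object]
  take object:  [object] + [object] + [object]
MRO: Base Right Final Core Delta Top object
super() in Final.validate on a Base instance goes to the class after Final in Base's MRO: Core.

Core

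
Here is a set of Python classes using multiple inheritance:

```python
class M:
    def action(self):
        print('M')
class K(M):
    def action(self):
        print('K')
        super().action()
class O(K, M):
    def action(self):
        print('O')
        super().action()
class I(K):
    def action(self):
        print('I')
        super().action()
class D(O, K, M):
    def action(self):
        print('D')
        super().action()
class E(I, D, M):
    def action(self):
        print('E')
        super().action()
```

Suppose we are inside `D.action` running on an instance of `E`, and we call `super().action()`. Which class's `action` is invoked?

L[E] = E + merge(L[I], L[D], L[M], [I D M])
  take I:  [I K M object] + [D O K M object] + [M object] + [I D M]
  take D:  [K M object] + [D O K M object] + [M object] + [D M]
  take O:  [K M object] + [O K M object] + [M object] + [M]
  take K:  [K M object] + [K M object] + [M object] + [M]
  take M:  [M object] + [M object] + [M object] + [M]
  take object:  [object] + [object] + [object]
MRO: E I D O K M object
super() in D.action on a E instance goes to the class after D in E's MRO: O.

O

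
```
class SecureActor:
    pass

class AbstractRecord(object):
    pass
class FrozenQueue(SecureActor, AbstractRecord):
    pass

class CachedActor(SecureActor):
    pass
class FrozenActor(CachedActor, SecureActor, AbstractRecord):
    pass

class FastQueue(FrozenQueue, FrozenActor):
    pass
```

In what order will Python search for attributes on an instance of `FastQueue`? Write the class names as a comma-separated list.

L[FastQueue] = FastQueue + merge(L[FrozenQueue], L[FrozenActor], [FrozenQueue FrozenActor])
  take FrozenQueue:  [FrozenQueue SecureActor AbstractRecord object] + [FrozenActor CachedActor SecureActor AbstractRecord object] + [FrozenQueue FrozenActor]
  take FrozenActor:  [SecureActor AbstractRecord object] + [FrozenActor CachedActor SecureActor AbstractRecord object] + [FrozenActor]
  take CachedActor:  [SecureActor AbstractRecord object] + [CachedActor SecureActor AbstractRecord object]
  take SecureActor:  [SecureActor AbstractRecord object] + [SecureActor AbstractRecord object]
  take AbstractRecord:  [AbstractRecord object] + [AbstractRecord object]
  take object:  [object] + [object]

FastQueue, FrozenQueue, FrozenActor, CachedActor, SecureActor, AbstractRecord, object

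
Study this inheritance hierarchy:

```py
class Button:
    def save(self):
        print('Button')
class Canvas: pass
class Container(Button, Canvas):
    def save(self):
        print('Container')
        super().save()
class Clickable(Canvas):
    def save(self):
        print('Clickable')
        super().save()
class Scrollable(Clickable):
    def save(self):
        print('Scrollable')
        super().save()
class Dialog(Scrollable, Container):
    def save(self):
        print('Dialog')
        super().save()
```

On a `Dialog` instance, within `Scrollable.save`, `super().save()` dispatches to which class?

Clickable

L[Dialog] = Dialog + merge(L[Scrollable], L[Container], [Scrollable Container])
  take Scrollable:  [Scrollable Clickable Canvas object] + [Container Button Canvas object] + [Scrollable Container]
  take Clickable:  [Clickable Canvas object] + [Container Button Canvas object] + [Container]
  take Container:  [Canvas object] + [Container Button Canvas object] + [Container]
  take Button:  [Canvas object] + [Button Canvas object]
  take Canvas:  [Canvas object] + [Canvas object]
  take object:  [object] + [object]
MRO: Dialog Scrollable Clickable Container Button Canvas object
super() in Scrollable.save on a Dialog instance goes to the class after Scrollable in Dialog's MRO: Clickable.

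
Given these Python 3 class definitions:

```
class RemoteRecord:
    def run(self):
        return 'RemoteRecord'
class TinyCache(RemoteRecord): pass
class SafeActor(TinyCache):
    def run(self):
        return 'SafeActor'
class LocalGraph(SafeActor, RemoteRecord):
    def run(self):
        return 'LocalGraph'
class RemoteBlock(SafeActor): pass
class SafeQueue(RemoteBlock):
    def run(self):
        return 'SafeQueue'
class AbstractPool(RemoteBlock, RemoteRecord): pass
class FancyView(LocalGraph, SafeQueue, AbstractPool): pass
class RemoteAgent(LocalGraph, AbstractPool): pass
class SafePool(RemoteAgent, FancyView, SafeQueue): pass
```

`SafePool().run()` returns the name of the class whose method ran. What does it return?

L[SafePool] = SafePool + merge(L[RemoteAgent], L[FancyView], L[SafeQueue], [RemoteAgent FancyView SafeQueue])
  take RemoteAgent:  [RemoteAgent LocalGraph AbstractPool RemoteBlock SafeActor TinyCache RemoteRecord object] + [FancyView LocalGraph SafeQueue AbstractPool RemoteBlock SafeActor TinyCache RemoteRecord object] + [SafeQueue RemoteBlock SafeActor TinyCache RemoteRecord object] + [RemoteAgent FancyView SafeQueue]
  take FancyView:  [LocalGraph AbstractPool RemoteBlock SafeActor TinyCache RemoteRecord object] + [FancyView LocalGraph SafeQueue AbstractPool RemoteBlock SafeActor TinyCache RemoteRecord object] + [SafeQueue RemoteBlock SafeActor TinyCache RemoteRecord object] + [FancyView SafeQueue]
  take LocalGraph:  [LocalGraph AbstractPool RemoteBlock SafeActor TinyCache RemoteRecord object] + [LocalGraph SafeQueue AbstractPool RemoteBlock SafeActor TinyCache RemoteRecord object] + [SafeQueue RemoteBlock SafeActor TinyCache RemoteRecord object] + [SafeQueue]
  take SafeQueue:  [AbstractPool RemoteBlock SafeActor TinyCache RemoteRecord object] + [SafeQueue AbstractPool RemoteBlock SafeActor TinyCache RemoteRecord object] + [SafeQueue RemoteBlock SafeActor TinyCache RemoteRecord object] + [SafeQueue]
  take AbstractPool:  [AbstractPool RemoteBlock SafeActor TinyCache RemoteRecord object] + [AbstractPool RemoteBlock SafeActor TinyCache RemoteRecord object] + [RemoteBlock SafeActor TinyCache RemoteRecord object]
  take RemoteBlock:  [RemoteBlock SafeActor TinyCache RemoteRecord object] + [RemoteBlock SafeActor TinyCache RemoteRecord object] + [RemoteBlock SafeActor TinyCache RemoteRecord object]
  take SafeActor:  [SafeActor TinyCache RemoteRecord object] + [SafeActor TinyCache RemoteRecord object] + [SafeActor TinyCache RemoteRecord object]
  take TinyCache:  [TinyCache RemoteRecord object] + [TinyCache RemoteRecord object] + [TinyCache RemoteRecord object]
  take RemoteRecord:  [RemoteRecord object] + [RemoteRecord object] + [RemoteRecord object]
  take object:  [object] + [object] + [object]
MRO: SafePool RemoteAgent FancyView LocalGraph SafeQueue AbstractPool RemoteBlock SafeActor TinyCache RemoteRecord object
run is defined in: LocalGraph, RemoteRecord, SafeActor, SafeQueue. First along the MRO is LocalGraph.

LocalGraph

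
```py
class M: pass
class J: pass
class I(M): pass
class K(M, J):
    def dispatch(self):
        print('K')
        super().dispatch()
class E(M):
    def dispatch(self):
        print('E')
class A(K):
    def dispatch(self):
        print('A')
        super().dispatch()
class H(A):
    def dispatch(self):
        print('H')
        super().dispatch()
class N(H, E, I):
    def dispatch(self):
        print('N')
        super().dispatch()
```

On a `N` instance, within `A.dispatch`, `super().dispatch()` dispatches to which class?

K

L[N] = N + merge(L[H], L[E], L[I], [H E I])
  take H:  [H A K M J object] + [E M object] + [I M object] + [H E I]
  take A:  [A K M J object] + [E M object] + [I M object] + [E I]
  take K:  [K M J object] + [E M object] + [I M object] + [E I]
  take E:  [M J object] + [E M object] + [I M object] + [E I]
  take I:  [M J object] + [M object] + [I M object] + [I]
  take M:  [M J object] + [M object] + [M object]
  take J:  [J object] + [object] + [object]
  take object:  [object] + [object] + [object]
MRO: N H A K E I M J object
super() in A.dispatch on a N instance goes to the class after A in N's MRO: K.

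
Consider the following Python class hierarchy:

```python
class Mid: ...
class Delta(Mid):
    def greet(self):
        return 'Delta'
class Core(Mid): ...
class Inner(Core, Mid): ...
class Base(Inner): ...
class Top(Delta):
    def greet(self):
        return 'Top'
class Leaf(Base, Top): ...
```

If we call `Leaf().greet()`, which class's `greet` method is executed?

Top

L[Leaf] = Leaf + merge(L[Base], L[Top], [Base Top])
  take Base:  [Base Inner Core Mid object] + [Top Delta Mid object] + [Base Top]
  take Inner:  [Inner Core Mid object] + [Top Delta Mid object] + [Top]
  take Core:  [Core Mid object] + [Top Delta Mid object] + [Top]
  take Top:  [Mid object] + [Top Delta Mid object] + [Top]
  take Delta:  [Mid object] + [Delta Mid object]
  take Mid:  [Mid object] + [Mid object]
  take object:  [object] + [object]
MRO: Leaf Base Inner Core Top Delta Mid object
greet is defined in: Delta, Top. First along the MRO is Top.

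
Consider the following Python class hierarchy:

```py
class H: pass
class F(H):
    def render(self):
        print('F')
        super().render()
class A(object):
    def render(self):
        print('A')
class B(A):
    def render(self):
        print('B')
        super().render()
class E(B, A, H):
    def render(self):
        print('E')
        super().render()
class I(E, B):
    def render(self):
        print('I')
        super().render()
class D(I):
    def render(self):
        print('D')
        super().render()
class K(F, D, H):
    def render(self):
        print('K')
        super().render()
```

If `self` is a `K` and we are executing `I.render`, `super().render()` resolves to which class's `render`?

L[K] = K + merge(L[F], L[D], L[H], [F D H])
  take F:  [F H object] + [D I E B A H object] + [H object] + [F D H]
  take D:  [H object] + [D I E B A H object] + [H object] + [D H]
  take I:  [H object] + [I E B A H object] + [H object] + [H]
  take E:  [H object] + [E B A H object] + [H object] + [H]
  take B:  [H object] + [B A H object] + [H object] + [H]
  take A:  [H object] + [A H object] + [H object] + [H]
  take H:  [H object] + [H object] + [H object] + [H]
  take object:  [object] + [object] + [object]
MRO: K F D I E B A H object
super() in I.render on a K instance goes to the class after I in K's MRO: E.

E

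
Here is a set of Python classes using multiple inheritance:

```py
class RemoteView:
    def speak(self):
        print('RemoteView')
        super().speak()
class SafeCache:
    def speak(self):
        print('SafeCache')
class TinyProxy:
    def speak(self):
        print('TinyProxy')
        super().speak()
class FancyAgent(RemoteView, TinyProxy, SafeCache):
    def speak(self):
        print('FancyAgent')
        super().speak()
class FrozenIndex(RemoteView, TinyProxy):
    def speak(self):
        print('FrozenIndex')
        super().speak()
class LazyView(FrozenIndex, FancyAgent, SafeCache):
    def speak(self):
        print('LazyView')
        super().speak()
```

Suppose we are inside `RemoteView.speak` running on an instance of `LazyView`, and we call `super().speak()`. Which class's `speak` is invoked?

TinyProxy

L[LazyView] = LazyView + merge(L[FrozenIndex], L[FancyAgent], L[SafeCache], [FrozenIndex FancyAgent SafeCache])
  take FrozenIndex:  [FrozenIndex RemoteView TinyProxy object] + [FancyAgent RemoteView TinyProxy SafeCache object] + [SafeCache object] + [FrozenIndex FancyAgent SafeCache]
  take FancyAgent:  [RemoteView TinyProxy object] + [FancyAgent RemoteView TinyProxy SafeCache object] + [SafeCache object] + [FancyAgent SafeCache]
  take RemoteView:  [RemoteView TinyProxy object] + [RemoteView TinyProxy SafeCache object] + [SafeCache object] + [SafeCache]
  take TinyProxy:  [TinyProxy object] + [TinyProxy SafeCache object] + [SafeCache object] + [SafeCache]
  take SafeCache:  [object] + [SafeCache object] + [SafeCache object] + [SafeCache]
  take object:  [object] + [object] + [object]
MRO: LazyView FrozenIndex FancyAgent RemoteView TinyProxy SafeCache object
super() in RemoteView.speak on a LazyView instance goes to the class after RemoteView in LazyView's MRO: TinyProxy.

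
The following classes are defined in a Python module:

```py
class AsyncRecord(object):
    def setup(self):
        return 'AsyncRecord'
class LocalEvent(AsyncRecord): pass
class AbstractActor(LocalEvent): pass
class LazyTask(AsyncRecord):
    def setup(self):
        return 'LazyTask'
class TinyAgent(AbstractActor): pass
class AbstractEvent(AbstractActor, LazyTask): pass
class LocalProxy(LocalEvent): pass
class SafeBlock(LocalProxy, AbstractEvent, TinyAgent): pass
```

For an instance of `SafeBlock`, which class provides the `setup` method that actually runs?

LazyTask

L[SafeBlock] = SafeBlock + merge(L[LocalProxy], L[AbstractEvent], L[TinyAgent], [LocalProxy AbstractEvent TinyAgent])
  take LocalProxy:  [LocalProxy LocalEvent AsyncRecord object] + [AbstractEvent AbstractActor LocalEvent LazyTask AsyncRecord object] + [TinyAgent AbstractActor LocalEvent AsyncRecord object] + [LocalProxy AbstractEvent TinyAgent]
  take AbstractEvent:  [LocalEvent AsyncRecord object] + [AbstractEvent AbstractActor LocalEvent LazyTask AsyncRecord object] + [TinyAgent AbstractActor LocalEvent AsyncRecord object] + [AbstractEvent TinyAgent]
  take TinyAgent:  [LocalEvent AsyncRecord object] + [AbstractActor LocalEvent LazyTask AsyncRecord object] + [TinyAgent AbstractActor LocalEvent AsyncRecord object] + [TinyAgent]
  take AbstractActor:  [LocalEvent AsyncRecord object] + [AbstractActor LocalEvent LazyTask AsyncRecord object] + [AbstractActor LocalEvent AsyncRecord object]
  take LocalEvent:  [LocalEvent AsyncRecord object] + [LocalEvent LazyTask AsyncRecord object] + [LocalEvent AsyncRecord object]
  take LazyTask:  [AsyncRecord object] + [LazyTask AsyncRecord object] + [AsyncRecord object]
  take AsyncRecord:  [AsyncRecord object] + [AsyncRecord object] + [AsyncRecord object]
  take object:  [object] + [object] + [object]
MRO: SafeBlock LocalProxy AbstractEvent TinyAgent AbstractActor LocalEvent LazyTask AsyncRecord object
setup is defined in: AsyncRecord, LazyTask. First along the MRO is LazyTask.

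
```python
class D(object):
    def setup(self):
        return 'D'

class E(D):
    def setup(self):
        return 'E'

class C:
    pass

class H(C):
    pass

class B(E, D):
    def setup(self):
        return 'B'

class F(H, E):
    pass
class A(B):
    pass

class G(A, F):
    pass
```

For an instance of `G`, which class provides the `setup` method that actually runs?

L[G] = G + merge(L[A], L[F], [A F])
  take A:  [A B E D object] + [F H C E D object] + [A F]
  take B:  [B E D object] + [F H C E D object] + [F]
  take F:  [E D object] + [F H C E D object] + [F]
  take H:  [E D object] + [H C E D object]
  take C:  [E D object] + [C E D object]
  take E:  [E D object] + [E D object]
  take D:  [D object] + [D object]
  take object:  [object] + [object]
MRO: G A B F H C E D object
setup is defined in: B, D, E. First along the MRO is B.

B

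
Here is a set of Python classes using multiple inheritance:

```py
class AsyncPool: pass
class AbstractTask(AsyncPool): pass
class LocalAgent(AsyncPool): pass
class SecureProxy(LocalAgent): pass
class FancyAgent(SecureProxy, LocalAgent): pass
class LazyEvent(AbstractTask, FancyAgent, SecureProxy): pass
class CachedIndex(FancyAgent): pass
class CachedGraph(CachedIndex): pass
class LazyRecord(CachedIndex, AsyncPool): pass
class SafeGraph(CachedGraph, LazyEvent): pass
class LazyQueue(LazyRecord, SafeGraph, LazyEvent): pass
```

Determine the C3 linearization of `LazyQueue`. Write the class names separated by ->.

LazyQueue -> LazyRecord -> SafeGraph -> CachedGraph -> CachedIndex -> LazyEvent -> AbstractTask -> FancyAgent -> SecureProxy -> LocalAgent -> AsyncPool -> object

L[LazyQueue] = LazyQueue + merge(L[LazyRecord], L[SafeGraph], L[LazyEvent], [LazyRecord SafeGraph LazyEvent])
  take LazyRecord:  [LazyRecord CachedIndex FancyAgent SecureProxy LocalAgent AsyncPool object] + [SafeGraph CachedGraph CachedIndex LazyEvent AbstractTask FancyAgent SecureProxy LocalAgent AsyncPool object] + [LazyEvent AbstractTask FancyAgent SecureProxy LocalAgent AsyncPool object] + [LazyRecord SafeGraph LazyEvent]
  take SafeGraph:  [CachedIndex FancyAgent SecureProxy LocalAgent AsyncPool object] + [SafeGraph CachedGraph CachedIndex LazyEvent AbstractTask FancyAgent SecureProxy LocalAgent AsyncPool object] + [LazyEvent AbstractTask FancyAgent SecureProxy LocalAgent AsyncPool object] + [SafeGraph LazyEvent]
  take CachedGraph:  [CachedIndex FancyAgent SecureProxy LocalAgent AsyncPool object] + [CachedGraph CachedIndex LazyEvent AbstractTask FancyAgent SecureProxy LocalAgent AsyncPool object] + [LazyEvent AbstractTask FancyAgent SecureProxy LocalAgent AsyncPool object] + [LazyEvent]
  take CachedIndex:  [CachedIndex FancyAgent SecureProxy LocalAgent AsyncPool object] + [CachedIndex LazyEvent AbstractTask FancyAgent SecureProxy LocalAgent AsyncPool object] + [LazyEvent AbstractTask FancyAgent SecureProxy LocalAgent AsyncPool object] + [LazyEvent]
  take LazyEvent:  [FancyAgent SecureProxy LocalAgent AsyncPool object] + [LazyEvent AbstractTask FancyAgent SecureProxy LocalAgent AsyncPool object] + [LazyEvent AbstractTask FancyAgent SecureProxy LocalAgent AsyncPool object] + [LazyEvent]
  take AbstractTask:  [FancyAgent SecureProxy LocalAgent AsyncPool object] + [AbstractTask FancyAgent SecureProxy LocalAgent AsyncPool object] + [AbstractTask FancyAgent SecureProxy LocalAgent AsyncPool object]
  take FancyAgent:  [FancyAgent SecureProxy LocalAgent AsyncPool object] + [FancyAgent SecureProxy LocalAgent AsyncPool object] + [FancyAgent SecureProxy LocalAgent AsyncPool object]
  take SecureProxy:  [SecureProxy LocalAgent AsyncPool object] + [SecureProxy LocalAgent AsyncPool object] + [SecureProxy LocalAgent AsyncPool object]
  take LocalAgent:  [LocalAgent AsyncPool object] + [LocalAgent AsyncPool object] + [LocalAgent AsyncPool object]
  take AsyncPool:  [AsyncPool object] + [AsyncPool object] + [AsyncPool object]
  take object:  [object] + [object] + [object]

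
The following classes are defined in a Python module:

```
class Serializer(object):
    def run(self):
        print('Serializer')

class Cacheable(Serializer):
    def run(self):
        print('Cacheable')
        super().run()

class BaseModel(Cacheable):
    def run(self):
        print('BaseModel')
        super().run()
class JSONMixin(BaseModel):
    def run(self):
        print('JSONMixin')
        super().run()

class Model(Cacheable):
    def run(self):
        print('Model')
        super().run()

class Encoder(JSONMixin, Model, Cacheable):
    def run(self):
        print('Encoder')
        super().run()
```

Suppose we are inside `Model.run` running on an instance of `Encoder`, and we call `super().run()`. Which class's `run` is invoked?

L[Encoder] = Encoder + merge(L[JSONMixin], L[Model], L[Cacheable], [JSONMixin Model Cacheable])
  take JSONMixin:  [JSONMixin BaseModel Cacheable Serializer object] + [Model Cacheable Serializer object] + [Cacheable Serializer object] + [JSONMixin Model Cacheable]
  take BaseModel:  [BaseModel Cacheable Serializer object] + [Model Cacheable Serializer object] + [Cacheable Serializer object] + [Model Cacheable]
  take Model:  [Cacheable Serializer object] + [Model Cacheable Serializer object] + [Cacheable Serializer object] + [Model Cacheable]
  take Cacheable:  [Cacheable Serializer object] + [Cacheable Serializer object] + [Cacheable Serializer object] + [Cacheable]
  take Serializer:  [Serializer object] + [Serializer object] + [Serializer object]
  take object:  [object] + [object] + [object]
MRO: Encoder JSONMixin BaseModel Model Cacheable Serializer object
super() in Model.run on a Encoder instance goes to the class after Model in Encoder's MRO: Cacheable.

Cacheable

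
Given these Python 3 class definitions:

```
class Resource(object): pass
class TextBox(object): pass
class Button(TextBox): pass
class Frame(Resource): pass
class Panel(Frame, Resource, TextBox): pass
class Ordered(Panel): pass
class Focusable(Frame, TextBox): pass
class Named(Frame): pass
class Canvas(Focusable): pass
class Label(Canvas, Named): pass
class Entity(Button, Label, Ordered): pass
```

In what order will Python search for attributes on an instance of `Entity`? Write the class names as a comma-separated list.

Entity, Button, Label, Canvas, Focusable, Named, Ordered, Panel, Frame, Resource, TextBox, object

L[Entity] = Entity + merge(L[Button], L[Label], L[Ordered], [Button Label Ordered])
  take Button:  [Button TextBox object] + [Label Canvas Focusable Named Frame Resource TextBox object] + [Ordered Panel Frame Resource TextBox object] + [Button Label Ordered]
  take Label:  [TextBox object] + [Label Canvas Focusable Named Frame Resource TextBox object] + [Ordered Panel Frame Resource TextBox object] + [Label Ordered]
  take Canvas:  [TextBox object] + [Canvas Focusable Named Frame Resource TextBox object] + [Ordered Panel Frame Resource TextBox object] + [Ordered]
  take Focusable:  [TextBox object] + [Focusable Named Frame Resource TextBox object] + [Ordered Panel Frame Resource TextBox object] + [Ordered]
  take Named:  [TextBox object] + [Named Frame Resource TextBox object] + [Ordered Panel Frame Resource TextBox object] + [Ordered]
  take Ordered:  [TextBox object] + [Frame Resource TextBox object] + [Ordered Panel Frame Resource TextBox object] + [Ordered]
  take Panel:  [TextBox object] + [Frame Resource TextBox object] + [Panel Frame Resource TextBox object]
  take Frame:  [TextBox object] + [Frame Resource TextBox object] + [Frame Resource TextBox object]
  take Resource:  [TextBox object] + [Resource TextBox object] + [Resource TextBox object]
  take TextBox:  [TextBox object] + [TextBox object] + [TextBox object]
  take object:  [object] + [object] + [object]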